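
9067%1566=1237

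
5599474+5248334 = 10847808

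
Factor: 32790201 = 3^1 * 41^1 * 266587^1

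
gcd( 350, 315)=35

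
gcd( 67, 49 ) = 1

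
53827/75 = 717 + 52/75  =  717.69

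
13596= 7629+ 5967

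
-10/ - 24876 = 5/12438 = 0.00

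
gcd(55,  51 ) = 1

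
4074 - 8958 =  - 4884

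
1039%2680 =1039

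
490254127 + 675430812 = 1165684939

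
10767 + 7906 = 18673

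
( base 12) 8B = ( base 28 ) 3N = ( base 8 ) 153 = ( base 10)107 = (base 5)412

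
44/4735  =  44/4735 = 0.01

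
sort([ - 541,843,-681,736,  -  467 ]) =[ - 681,-541, - 467,736,843]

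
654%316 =22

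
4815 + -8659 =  - 3844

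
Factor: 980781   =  3^1 * 17^1*19231^1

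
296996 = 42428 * 7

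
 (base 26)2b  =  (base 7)120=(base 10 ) 63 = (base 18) 39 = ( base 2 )111111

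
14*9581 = 134134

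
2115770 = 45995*46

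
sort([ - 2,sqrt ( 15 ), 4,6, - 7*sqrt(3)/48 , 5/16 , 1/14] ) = [  -  2, - 7* sqrt (3 ) /48 , 1/14, 5/16, sqrt (15 ),4 , 6 ]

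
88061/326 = 270  +  41/326 = 270.13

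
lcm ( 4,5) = 20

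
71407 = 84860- 13453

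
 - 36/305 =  - 36/305= -0.12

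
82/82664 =41/41332 = 0.00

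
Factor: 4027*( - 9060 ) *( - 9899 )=361161253380 =2^2*3^1 * 5^1 * 19^1*151^1*521^1*4027^1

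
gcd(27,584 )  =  1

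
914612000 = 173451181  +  741160819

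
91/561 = 91/561 = 0.16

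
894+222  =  1116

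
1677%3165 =1677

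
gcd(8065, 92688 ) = 1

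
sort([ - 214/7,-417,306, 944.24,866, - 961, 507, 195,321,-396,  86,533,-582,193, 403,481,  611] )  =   [-961, -582,-417,-396, - 214/7,86, 193, 195,  306 , 321, 403,481, 507,533,611, 866,944.24]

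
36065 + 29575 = 65640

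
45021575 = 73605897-28584322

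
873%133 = 75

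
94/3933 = 94/3933 = 0.02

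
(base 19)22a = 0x302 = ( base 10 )770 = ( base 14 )3d0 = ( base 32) O2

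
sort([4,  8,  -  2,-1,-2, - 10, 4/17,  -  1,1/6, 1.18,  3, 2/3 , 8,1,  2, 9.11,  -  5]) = [ - 10, - 5, - 2 ,-2,-1, - 1, 1/6,  4/17, 2/3 , 1,  1.18, 2,3,4, 8,8,9.11]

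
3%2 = 1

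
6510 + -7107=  - 597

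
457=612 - 155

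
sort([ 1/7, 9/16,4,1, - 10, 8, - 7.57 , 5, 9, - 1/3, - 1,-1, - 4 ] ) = [-10  ,- 7.57,-4,- 1, - 1, - 1/3, 1/7 , 9/16,1, 4, 5, 8, 9] 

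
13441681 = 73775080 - 60333399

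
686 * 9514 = 6526604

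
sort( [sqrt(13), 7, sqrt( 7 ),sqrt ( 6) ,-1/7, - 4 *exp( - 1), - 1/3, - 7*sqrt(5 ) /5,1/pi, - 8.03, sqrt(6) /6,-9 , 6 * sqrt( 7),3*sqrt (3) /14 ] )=[-9, - 8.03,-7*sqrt (5)/5,-4 * exp(-1), - 1/3, - 1/7, 1/pi,3*sqrt( 3) /14, sqrt( 6) /6,  sqrt( 6),sqrt (7), sqrt(13),7,6*sqrt( 7 )] 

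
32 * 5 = 160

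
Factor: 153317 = 139^1*1103^1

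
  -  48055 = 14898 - 62953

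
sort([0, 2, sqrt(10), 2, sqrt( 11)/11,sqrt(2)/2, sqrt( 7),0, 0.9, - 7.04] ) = [ - 7.04, 0, 0 , sqrt( 11 )/11 , sqrt( 2 ) /2,0.9, 2 , 2, sqrt(7), sqrt( 10)]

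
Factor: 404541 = 3^3 * 14983^1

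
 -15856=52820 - 68676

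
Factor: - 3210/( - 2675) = 6/5 = 2^1*3^1*5^(-1 )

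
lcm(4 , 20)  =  20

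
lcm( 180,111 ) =6660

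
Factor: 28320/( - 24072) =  - 2^2*5^1 * 17^( - 1 ) = - 20/17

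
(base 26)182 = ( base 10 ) 886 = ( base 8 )1566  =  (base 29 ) 11G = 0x376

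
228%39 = 33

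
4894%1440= 574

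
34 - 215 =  - 181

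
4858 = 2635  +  2223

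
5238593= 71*73783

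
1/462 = 1/462= 0.00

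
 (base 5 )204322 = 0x1AB5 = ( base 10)6837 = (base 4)1222311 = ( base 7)25635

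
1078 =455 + 623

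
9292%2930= 502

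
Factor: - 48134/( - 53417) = 82/91  =  2^1*7^( - 1 )*13^( - 1)*41^1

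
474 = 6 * 79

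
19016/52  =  4754/13=365.69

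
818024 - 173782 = 644242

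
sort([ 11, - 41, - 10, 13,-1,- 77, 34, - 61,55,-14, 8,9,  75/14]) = [ - 77,-61, - 41,-14, - 10, - 1, 75/14, 8, 9,  11, 13,34 , 55 ] 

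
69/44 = 69/44=1.57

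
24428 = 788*31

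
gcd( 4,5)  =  1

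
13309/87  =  13309/87 = 152.98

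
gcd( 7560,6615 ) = 945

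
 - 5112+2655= - 2457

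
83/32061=83/32061 =0.00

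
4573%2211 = 151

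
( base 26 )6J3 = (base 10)4553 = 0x11C9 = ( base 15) 1538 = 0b1000111001001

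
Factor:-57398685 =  - 3^1*5^1* 23^1*29^1*5737^1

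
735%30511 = 735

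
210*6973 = 1464330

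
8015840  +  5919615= 13935455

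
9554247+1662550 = 11216797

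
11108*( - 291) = -3232428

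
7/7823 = 7/7823 =0.00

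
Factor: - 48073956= - 2^2 *3^1*7^1*23^1*149^1 * 167^1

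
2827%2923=2827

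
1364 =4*341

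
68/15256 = 17/3814 = 0.00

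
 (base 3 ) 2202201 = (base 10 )2017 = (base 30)277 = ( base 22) 43f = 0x7E1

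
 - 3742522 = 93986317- 97728839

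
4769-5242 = -473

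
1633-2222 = -589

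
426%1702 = 426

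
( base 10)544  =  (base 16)220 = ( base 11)455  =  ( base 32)h0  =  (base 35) fj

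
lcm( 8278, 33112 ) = 33112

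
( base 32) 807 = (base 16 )2007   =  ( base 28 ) acn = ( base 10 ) 8199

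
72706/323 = 225 + 31/323 = 225.10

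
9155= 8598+557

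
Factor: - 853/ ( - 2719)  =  853^1  *2719^( - 1 ) 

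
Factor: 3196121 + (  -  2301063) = 2^1*311^1*1439^1 = 895058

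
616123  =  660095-43972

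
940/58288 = 235/14572  =  0.02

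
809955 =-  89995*( - 9 ) 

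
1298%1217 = 81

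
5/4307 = 5/4307  =  0.00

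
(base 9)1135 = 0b1101001010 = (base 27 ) 145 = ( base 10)842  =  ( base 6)3522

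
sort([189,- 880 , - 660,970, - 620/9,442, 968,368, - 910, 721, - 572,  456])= [ - 910, - 880, - 660, - 572, - 620/9,189, 368,442,456,721,968,970 ] 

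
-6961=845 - 7806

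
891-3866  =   - 2975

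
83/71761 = 83/71761 =0.00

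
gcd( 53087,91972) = 1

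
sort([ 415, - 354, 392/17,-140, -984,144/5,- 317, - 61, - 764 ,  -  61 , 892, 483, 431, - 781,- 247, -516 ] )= [ - 984, - 781 , - 764, - 516, - 354,- 317,-247, - 140, - 61, - 61,392/17, 144/5, 415, 431,483, 892] 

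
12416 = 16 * 776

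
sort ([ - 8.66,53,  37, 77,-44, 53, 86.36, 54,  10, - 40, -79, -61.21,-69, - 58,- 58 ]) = [ - 79, - 69,- 61.21,-58, - 58,  -  44,- 40, - 8.66  ,  10,  37,53,53,54,77,  86.36]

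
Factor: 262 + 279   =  541 = 541^1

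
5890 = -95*( - 62)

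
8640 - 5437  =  3203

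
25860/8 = 6465/2 = 3232.50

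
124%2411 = 124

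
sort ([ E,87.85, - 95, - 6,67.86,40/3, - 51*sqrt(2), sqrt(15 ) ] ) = [ - 95, - 51*sqrt( 2), - 6,E, sqrt(15),40/3,67.86,87.85 ]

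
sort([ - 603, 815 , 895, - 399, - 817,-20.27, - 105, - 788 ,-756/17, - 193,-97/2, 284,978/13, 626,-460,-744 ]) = [-817, - 788, - 744, - 603, - 460, - 399, - 193, - 105,-97/2, - 756/17, - 20.27,978/13,284,626, 815, 895 ] 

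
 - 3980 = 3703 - 7683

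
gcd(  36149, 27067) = 1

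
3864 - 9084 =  - 5220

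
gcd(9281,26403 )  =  1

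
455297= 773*589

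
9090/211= 9090/211= 43.08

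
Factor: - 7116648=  - 2^3 *3^1 * 7^1 * 11^1*3851^1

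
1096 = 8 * 137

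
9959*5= 49795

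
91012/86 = 45506/43 = 1058.28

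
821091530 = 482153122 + 338938408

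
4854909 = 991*4899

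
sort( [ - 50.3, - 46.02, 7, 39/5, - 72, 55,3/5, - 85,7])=[ - 85, - 72 , - 50.3, - 46.02, 3/5 , 7, 7,39/5, 55] 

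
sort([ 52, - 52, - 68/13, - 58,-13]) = [ - 58 , - 52, - 13, - 68/13 , 52] 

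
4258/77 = 4258/77 = 55.30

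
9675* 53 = 512775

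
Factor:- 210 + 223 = 13 = 13^1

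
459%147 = 18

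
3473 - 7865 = -4392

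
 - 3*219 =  - 657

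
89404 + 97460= 186864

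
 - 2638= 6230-8868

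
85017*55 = 4675935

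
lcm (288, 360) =1440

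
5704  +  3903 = 9607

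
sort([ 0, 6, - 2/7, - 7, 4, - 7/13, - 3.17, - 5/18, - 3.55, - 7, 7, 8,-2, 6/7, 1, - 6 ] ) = [ - 7, - 7,- 6,- 3.55, - 3.17, - 2 , - 7/13,-2/7,-5/18,  0, 6/7,1, 4, 6, 7, 8 ] 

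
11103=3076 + 8027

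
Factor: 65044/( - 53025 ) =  - 2^2 * 3^( - 1) *5^( - 2 ) * 23^1 = -92/75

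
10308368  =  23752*434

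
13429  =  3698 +9731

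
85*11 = 935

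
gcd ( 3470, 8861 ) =1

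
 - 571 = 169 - 740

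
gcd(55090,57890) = 70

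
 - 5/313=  - 1+308/313 = - 0.02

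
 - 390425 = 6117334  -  6507759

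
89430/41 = 89430/41 = 2181.22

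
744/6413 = 744/6413 = 0.12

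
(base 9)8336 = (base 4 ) 1133130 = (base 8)13734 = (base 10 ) 6108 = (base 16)17dc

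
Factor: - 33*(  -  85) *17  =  3^1*5^1*11^1*17^2 = 47685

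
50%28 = 22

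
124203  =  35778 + 88425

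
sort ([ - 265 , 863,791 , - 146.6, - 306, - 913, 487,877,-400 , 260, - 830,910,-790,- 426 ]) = [ - 913, - 830 ,- 790, - 426, - 400, - 306, - 265,  -  146.6, 260, 487,791,863,  877 , 910 ] 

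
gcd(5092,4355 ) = 67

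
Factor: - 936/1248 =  - 3/4 = - 2^ (-2)*3^1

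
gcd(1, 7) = 1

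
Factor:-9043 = - 9043^1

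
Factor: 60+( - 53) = 7^1  =  7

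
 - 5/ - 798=5/798 = 0.01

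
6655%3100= 455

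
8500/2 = 4250 = 4250.00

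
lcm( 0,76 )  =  0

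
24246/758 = 31 + 374/379= 31.99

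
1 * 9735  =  9735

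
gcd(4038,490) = 2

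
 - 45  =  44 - 89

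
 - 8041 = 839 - 8880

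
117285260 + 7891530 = 125176790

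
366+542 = 908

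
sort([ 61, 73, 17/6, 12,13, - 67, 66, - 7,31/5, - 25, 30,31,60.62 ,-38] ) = [ -67, - 38, - 25, - 7, 17/6,31/5, 12,13  ,  30,  31, 60.62,61,66, 73 ]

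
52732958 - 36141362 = 16591596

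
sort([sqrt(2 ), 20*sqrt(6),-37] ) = [-37, sqrt( 2 ),20*sqrt( 6)]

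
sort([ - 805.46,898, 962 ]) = [  -  805.46, 898,962] 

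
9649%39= 16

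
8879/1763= 8879/1763 = 5.04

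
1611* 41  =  66051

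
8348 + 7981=16329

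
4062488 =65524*62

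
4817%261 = 119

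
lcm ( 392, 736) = 36064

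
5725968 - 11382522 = -5656554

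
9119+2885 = 12004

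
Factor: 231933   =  3^1*13^1*19^1*313^1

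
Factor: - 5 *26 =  - 130= -  2^1*5^1* 13^1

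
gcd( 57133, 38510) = 1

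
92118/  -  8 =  - 46059/4 = - 11514.75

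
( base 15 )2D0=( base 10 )645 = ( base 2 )1010000101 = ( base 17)23G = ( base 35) IF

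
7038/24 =293 +1/4 = 293.25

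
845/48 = 17+29/48= 17.60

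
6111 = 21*291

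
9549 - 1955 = 7594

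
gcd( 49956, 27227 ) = 1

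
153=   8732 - 8579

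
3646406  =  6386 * 571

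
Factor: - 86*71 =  - 6106 = -  2^1*43^1*71^1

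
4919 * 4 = 19676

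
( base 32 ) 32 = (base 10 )98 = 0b1100010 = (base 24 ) 42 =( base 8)142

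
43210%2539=47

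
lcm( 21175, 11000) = 847000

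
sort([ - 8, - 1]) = [ - 8, - 1 ] 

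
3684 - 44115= - 40431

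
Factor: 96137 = 96137^1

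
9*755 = 6795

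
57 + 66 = 123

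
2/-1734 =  -1 + 866/867 = - 0.00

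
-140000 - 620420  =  -760420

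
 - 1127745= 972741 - 2100486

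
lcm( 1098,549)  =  1098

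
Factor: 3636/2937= 1212/979=2^2*3^1*11^( - 1)*89^( - 1)*101^1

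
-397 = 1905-2302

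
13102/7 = 13102/7 = 1871.71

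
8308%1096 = 636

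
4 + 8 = 12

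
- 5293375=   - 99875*53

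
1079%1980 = 1079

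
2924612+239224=3163836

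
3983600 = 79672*50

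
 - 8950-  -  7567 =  - 1383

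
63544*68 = 4320992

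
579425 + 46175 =625600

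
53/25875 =53/25875 =0.00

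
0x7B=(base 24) 53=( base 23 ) 58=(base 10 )123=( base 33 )3O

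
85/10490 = 17/2098=0.01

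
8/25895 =8/25895= 0.00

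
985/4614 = 985/4614 = 0.21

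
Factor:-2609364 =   -  2^2*3^1*17^1*12791^1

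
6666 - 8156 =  - 1490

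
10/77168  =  5/38584 = 0.00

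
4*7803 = 31212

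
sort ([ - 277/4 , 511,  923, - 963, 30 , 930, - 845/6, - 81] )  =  [ - 963 , - 845/6, -81, - 277/4, 30, 511,923, 930]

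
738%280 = 178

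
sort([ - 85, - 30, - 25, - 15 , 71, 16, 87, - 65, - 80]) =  [  -  85, - 80, - 65,  -  30, - 25, - 15 , 16, 71,87 ] 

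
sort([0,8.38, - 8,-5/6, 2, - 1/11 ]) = [ - 8, - 5/6, - 1/11,0, 2,8.38 ]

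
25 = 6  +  19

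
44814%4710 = 2424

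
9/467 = 9/467 = 0.02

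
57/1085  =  57/1085=   0.05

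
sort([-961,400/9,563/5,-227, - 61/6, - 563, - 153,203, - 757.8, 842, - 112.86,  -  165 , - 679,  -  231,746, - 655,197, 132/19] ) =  [ - 961, - 757.8, - 679,-655, -563, - 231, - 227, - 165,-153,-112.86, - 61/6,132/19,400/9,563/5,197, 203,746, 842]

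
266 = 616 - 350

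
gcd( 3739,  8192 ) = 1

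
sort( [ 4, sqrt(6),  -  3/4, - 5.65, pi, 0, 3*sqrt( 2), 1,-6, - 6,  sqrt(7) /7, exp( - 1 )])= [ - 6, - 6, - 5.65,  -  3/4, 0, exp ( - 1), sqrt (7) /7,  1,sqrt(6), pi,4, 3*sqrt (2 )]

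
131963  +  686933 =818896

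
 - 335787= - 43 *7809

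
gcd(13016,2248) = 8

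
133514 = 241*554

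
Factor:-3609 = -3^2*401^1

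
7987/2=7987/2= 3993.50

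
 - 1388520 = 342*( -4060) 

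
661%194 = 79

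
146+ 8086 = 8232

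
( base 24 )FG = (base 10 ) 376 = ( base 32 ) bo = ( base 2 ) 101111000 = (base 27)dp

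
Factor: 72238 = 2^1 * 19^1 * 1901^1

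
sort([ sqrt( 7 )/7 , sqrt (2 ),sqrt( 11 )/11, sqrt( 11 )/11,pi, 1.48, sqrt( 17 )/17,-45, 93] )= [ - 45,sqrt( 17) /17,sqrt( 11 )/11,sqrt(11 ) /11, sqrt( 7)/7 , sqrt( 2 ), 1.48, pi,93]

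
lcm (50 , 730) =3650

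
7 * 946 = 6622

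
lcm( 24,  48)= 48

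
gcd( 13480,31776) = 8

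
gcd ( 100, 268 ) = 4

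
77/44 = 7/4 =1.75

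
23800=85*280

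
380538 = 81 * 4698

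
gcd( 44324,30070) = 2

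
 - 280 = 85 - 365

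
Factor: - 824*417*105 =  - 2^3  *3^2*5^1*7^1*103^1* 139^1 = - 36078840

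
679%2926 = 679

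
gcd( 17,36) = 1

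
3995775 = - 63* ( - 63425) 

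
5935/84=5935/84 = 70.65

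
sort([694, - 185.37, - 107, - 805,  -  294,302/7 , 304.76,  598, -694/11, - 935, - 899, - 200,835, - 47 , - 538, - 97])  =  [ - 935, -899, - 805, - 538 ,-294, - 200, -185.37, - 107, - 97,  -  694/11, - 47,302/7, 304.76,598,  694, 835] 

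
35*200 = 7000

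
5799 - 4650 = 1149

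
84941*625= 53088125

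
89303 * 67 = 5983301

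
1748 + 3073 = 4821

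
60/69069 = 20/23023 = 0.00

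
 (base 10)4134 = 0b1000000100110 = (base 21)97i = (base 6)31050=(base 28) 57i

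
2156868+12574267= 14731135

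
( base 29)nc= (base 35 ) JE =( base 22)18J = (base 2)1010100111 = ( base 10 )679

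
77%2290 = 77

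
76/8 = 19/2=   9.50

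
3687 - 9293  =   - 5606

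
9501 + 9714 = 19215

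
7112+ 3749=10861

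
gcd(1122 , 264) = 66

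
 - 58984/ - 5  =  11796 + 4/5 = 11796.80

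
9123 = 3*3041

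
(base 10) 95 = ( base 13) 74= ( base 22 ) 47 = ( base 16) 5f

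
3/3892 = 3/3892 = 0.00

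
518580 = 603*860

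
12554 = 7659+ 4895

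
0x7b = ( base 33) 3O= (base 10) 123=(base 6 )323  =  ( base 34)3L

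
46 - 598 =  - 552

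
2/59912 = 1/29956=0.00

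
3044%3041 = 3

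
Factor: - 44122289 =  - 44122289^1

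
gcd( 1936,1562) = 22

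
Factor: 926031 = 3^1*83^1*3719^1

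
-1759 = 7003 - 8762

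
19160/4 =4790= 4790.00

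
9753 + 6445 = 16198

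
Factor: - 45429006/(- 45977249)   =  2^1*3^1*7^1*701^1 * 1543^1*45977249^( - 1 ) 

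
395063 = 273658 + 121405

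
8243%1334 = 239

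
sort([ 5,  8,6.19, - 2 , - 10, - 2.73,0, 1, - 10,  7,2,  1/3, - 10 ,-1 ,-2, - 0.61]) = [ - 10, - 10, - 10, - 2.73, - 2, - 2, - 1, - 0.61,  0  ,  1/3,  1,  2,5,6.19, 7,8]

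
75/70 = 15/14 = 1.07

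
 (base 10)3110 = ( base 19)8bd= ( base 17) acg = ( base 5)44420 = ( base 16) C26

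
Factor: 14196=2^2*3^1*7^1*13^2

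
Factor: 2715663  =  3^1 * 719^1 * 1259^1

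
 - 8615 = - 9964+1349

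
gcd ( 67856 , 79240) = 8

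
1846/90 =20  +  23/45 = 20.51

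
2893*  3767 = 10897931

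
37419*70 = 2619330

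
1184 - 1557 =  -  373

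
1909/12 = 1909/12=159.08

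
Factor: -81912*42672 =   -  2^7*3^2*7^1*127^1*3413^1 = - 3495348864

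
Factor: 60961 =60961^1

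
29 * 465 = 13485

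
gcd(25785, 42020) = 955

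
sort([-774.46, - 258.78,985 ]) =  [ - 774.46 ,-258.78,985] 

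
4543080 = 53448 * 85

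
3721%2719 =1002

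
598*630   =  376740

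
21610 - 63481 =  - 41871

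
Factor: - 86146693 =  - 37^1* 2328289^1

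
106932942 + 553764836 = 660697778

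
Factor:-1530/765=- 2^1 = - 2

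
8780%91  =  44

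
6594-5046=1548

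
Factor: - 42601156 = - 2^2*13^1*819253^1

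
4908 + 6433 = 11341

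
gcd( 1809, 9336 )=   3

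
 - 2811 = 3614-6425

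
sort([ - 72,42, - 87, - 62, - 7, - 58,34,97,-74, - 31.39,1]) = [ - 87, - 74, - 72, - 62, - 58, - 31.39, - 7, 1,34,42,97] 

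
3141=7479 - 4338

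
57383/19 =3020+3/19 = 3020.16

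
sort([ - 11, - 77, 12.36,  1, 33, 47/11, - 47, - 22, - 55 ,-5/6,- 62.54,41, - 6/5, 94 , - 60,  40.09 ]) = [ - 77, - 62.54, - 60, - 55, - 47, - 22, -11, - 6/5, - 5/6,  1,  47/11,  12.36,33,  40.09, 41,  94 ] 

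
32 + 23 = 55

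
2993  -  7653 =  - 4660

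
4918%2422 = 74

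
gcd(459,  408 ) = 51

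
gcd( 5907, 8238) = 3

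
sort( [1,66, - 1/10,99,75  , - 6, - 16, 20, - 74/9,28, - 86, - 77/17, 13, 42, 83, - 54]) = [ - 86, - 54,- 16, - 74/9, - 6, - 77/17,-1/10,1, 13,  20,  28, 42,  66, 75, 83, 99]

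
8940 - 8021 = 919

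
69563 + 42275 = 111838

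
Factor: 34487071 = 19^1*37^1*49057^1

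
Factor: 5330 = 2^1*5^1*13^1*41^1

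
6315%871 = 218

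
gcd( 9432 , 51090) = 786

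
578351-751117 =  - 172766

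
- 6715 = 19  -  6734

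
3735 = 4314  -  579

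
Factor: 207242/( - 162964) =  - 2^(- 1)*7^1*113^1*311^( - 1)= - 791/622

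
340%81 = 16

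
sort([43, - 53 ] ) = [ - 53, 43 ] 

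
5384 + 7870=13254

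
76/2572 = 19/643  =  0.03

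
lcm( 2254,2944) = 144256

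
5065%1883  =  1299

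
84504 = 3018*28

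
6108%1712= 972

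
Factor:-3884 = - 2^2 *971^1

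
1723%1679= 44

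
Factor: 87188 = 2^2*  71^1*307^1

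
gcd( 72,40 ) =8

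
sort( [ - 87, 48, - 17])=[ - 87,  -  17, 48]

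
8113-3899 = 4214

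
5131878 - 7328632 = -2196754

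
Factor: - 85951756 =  - 2^2 * 11^1*727^1 * 2687^1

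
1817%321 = 212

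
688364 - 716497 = -28133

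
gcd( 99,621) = 9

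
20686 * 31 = 641266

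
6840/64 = 855/8 = 106.88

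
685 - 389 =296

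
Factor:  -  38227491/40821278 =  - 2^( - 1 ) * 3^3*1415833^1*20410639^( - 1)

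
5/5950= 1/1190 = 0.00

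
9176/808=11+36/101 = 11.36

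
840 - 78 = 762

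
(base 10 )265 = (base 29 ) 94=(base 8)411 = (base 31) 8h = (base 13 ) 175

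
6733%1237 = 548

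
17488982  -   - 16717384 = 34206366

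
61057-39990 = 21067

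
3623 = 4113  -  490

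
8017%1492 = 557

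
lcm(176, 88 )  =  176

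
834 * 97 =80898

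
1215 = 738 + 477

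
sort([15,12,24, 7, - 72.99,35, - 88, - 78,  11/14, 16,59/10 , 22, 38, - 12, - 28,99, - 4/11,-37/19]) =[ - 88,  -  78 , - 72.99, - 28, - 12,-37/19, - 4/11,11/14, 59/10, 7, 12,15, 16, 22, 24, 35, 38, 99 ]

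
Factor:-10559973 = -3^1 * 29^1*121379^1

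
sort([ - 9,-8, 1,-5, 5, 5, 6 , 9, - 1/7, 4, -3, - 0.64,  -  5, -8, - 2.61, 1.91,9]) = [ - 9, - 8,-8, - 5,  -  5, - 3, - 2.61, - 0.64, - 1/7,  1, 1.91 , 4,5,5, 6, 9, 9 ]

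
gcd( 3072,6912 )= 768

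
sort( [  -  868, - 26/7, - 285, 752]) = [ -868 , - 285,  -  26/7, 752 ]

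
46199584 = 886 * 52144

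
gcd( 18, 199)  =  1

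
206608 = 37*5584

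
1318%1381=1318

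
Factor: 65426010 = 2^1*3^1*5^1 *13^1*167759^1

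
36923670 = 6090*6063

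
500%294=206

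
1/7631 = 1/7631 = 0.00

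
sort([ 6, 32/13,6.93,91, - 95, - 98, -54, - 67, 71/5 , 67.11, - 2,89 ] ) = [ - 98,-95,  -  67, - 54, - 2,32/13,6, 6.93,  71/5,67.11,89, 91]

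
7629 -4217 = 3412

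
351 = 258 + 93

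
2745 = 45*61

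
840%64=8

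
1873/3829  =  1873/3829=   0.49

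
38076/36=1057+2/3 = 1057.67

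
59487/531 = 19829/177 =112.03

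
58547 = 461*127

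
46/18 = 23/9 = 2.56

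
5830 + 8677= 14507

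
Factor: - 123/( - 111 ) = 41/37 = 37^ (-1)*41^1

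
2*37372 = 74744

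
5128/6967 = 5128/6967 = 0.74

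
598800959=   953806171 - 355005212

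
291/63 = 97/21  =  4.62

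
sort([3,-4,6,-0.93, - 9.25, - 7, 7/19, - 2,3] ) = [-9.25,-7, - 4, - 2, - 0.93,7/19 , 3,3,6 ] 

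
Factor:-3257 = - 3257^1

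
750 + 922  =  1672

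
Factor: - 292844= -2^2*179^1*409^1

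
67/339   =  67/339 = 0.20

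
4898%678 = 152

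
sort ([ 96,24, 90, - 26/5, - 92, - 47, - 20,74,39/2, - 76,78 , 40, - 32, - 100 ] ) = [-100, - 92, - 76, - 47, - 32 , - 20, - 26/5,39/2,24,40, 74,78 , 90 , 96 ] 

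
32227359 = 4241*7599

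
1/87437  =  1/87437 = 0.00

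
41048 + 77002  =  118050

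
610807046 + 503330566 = 1114137612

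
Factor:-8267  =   - 7^1*1181^1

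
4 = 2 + 2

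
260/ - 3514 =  - 130/1757 = - 0.07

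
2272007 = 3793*599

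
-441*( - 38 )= 16758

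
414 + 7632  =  8046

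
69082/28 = 34541/14 = 2467.21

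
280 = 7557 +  - 7277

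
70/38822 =5/2773 =0.00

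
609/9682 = 609/9682 = 0.06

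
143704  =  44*3266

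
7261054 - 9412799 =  - 2151745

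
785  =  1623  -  838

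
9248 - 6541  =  2707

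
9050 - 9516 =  - 466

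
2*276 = 552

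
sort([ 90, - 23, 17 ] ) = [ - 23,17, 90] 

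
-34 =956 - 990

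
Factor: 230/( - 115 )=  - 2^1 = -2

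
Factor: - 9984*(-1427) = 14247168 = 2^8*3^1 * 13^1*1427^1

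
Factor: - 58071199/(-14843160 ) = 2^( - 3 )*3^ (-2 )*5^( - 1)*43^1*53^1*83^1*307^1*41231^( - 1)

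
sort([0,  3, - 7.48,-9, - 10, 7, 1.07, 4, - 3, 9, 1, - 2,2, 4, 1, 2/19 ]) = [ - 10, - 9, -7.48,-3, - 2 , 0,2/19, 1,1,1.07,2,3,4,4,7,9 ] 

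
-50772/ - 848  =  59 + 185/212 = 59.87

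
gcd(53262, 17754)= 17754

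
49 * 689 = 33761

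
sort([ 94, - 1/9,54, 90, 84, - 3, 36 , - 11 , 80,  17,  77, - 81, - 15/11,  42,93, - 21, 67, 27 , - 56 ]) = [ - 81, - 56,-21, - 11 , - 3, -15/11, - 1/9,17,27, 36,42,54,  67,77 , 80, 84, 90,93,94] 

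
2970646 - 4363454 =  - 1392808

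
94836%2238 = 840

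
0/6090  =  0  =  0.00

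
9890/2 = 4945 = 4945.00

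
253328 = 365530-112202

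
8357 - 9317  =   - 960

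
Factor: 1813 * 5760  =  10442880 =2^7* 3^2*5^1*7^2 * 37^1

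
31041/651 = 10347/217 = 47.68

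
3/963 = 1/321 = 0.00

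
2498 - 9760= - 7262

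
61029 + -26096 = 34933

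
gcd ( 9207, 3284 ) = 1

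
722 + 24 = 746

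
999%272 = 183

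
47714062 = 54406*877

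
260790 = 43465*6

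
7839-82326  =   - 74487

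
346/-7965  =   - 1 +7619/7965 = - 0.04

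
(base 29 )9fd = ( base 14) 2cc9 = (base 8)17521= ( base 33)7bv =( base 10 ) 8017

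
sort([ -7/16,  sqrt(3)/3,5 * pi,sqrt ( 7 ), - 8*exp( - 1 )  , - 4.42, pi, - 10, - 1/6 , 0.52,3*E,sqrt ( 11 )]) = [ - 10,  -  4.42 ,-8*exp(-1 ),  -  7/16, - 1/6,0.52,sqrt( 3)/3,sqrt ( 7 ),pi,sqrt( 11), 3*E,5 * pi]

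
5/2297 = 5/2297 = 0.00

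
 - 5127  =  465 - 5592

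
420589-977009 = -556420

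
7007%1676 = 303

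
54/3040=27/1520 = 0.02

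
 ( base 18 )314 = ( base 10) 994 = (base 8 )1742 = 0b1111100010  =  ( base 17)378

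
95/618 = 95/618 = 0.15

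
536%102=26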